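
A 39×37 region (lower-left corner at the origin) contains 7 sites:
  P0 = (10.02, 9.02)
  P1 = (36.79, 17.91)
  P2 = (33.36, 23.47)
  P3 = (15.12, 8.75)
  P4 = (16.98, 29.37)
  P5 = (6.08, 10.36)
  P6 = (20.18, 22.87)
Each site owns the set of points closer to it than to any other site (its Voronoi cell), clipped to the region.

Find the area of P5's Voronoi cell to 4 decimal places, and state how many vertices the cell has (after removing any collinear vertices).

Area of P5's cell: 198.0523 (5 vertices)

1. box [0,39]×[0,37]: [(0, 0) (39, 0) (39, 37) (0, 37)]
2. ⊥bis P5·P0 via (8.05,9.69): [(0, 0) (4.7544, 0) (17.3382, 37) (0, 37)]  |A|=408.7129
3. ⊥bis P5·P1 via (21.435,14.135): [(0, 0) (4.7544, 0) (16.4533, 34.3983) (15.8137, 37) (0, 37)]  |A|=406.7297
4. ⊥bis P5·P2 via (19.72,16.915): [(0, 0) (4.7544, 0) (14.3252, 28.1409) (10.0677, 37) (0, 37)]  |A|=376.5079
5. ⊥bis P5·P3 via (10.6,9.555): [(0, 0) (4.7544, 0) (13.4538, 25.5787) (14.0223, 28.771) (10.0677, 37) (0, 37)]  |A|=375.8454
6. ⊥bis P5·P4 via (11.53,19.865): [(0, 26.4761) (0, 0) (4.7544, 0) (11.5137, 19.8743)]  |A|=199.6645
7. ⊥bis P5·P6 via (13.13,16.615): [(8.9174, 21.363) (0, 26.4761) (0, 0) (4.7544, 0) (11.1603, 18.8351)]  |A|=198.0523
8. canonical 5-gon: [(8.9174, 21.363) (0, 26.4761) (0, 0) (4.7544, 0) (11.1603, 18.8351)]
9. shoelace: 198.0523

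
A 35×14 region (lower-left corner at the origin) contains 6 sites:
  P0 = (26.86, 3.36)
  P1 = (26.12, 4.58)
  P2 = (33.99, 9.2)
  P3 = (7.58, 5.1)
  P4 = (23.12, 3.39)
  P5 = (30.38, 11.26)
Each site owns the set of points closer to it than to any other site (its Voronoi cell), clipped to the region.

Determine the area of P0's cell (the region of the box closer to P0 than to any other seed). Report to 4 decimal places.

1. box [0,35]×[0,14]: [(0, 0) (35, 0) (35, 14) (0, 14)]
2. ⊥bis P0·P1 via (26.49,3.97): [(19.9449, 0) (35, 0) (35, 9.1318)]  |A|=68.7403
3. ⊥bis P0·P2 via (30.425,6.28): [(30.383, 6.3313) (19.9449, 0) (35, 0) (35, 0.6944)]  |A|=49.2625
4. ⊥bis P0·P3 via (17.22,4.23): [(30.383, 6.3313) (19.9449, 0) (35, 0) (35, 0.6944)]  |A|=49.2625
5. ⊥bis P0·P4 via (24.99,3.375): [(30.383, 6.3313) (24.9875, 3.0586) (24.9629, 0) (35, 0) (35, 0.6944)]  |A|=41.5883
6. ⊥bis P0·P5 via (28.62,7.31): [(30.383, 6.3313) (24.9875, 3.0586) (24.9629, 0) (35, 0) (35, 0.6944)]  |A|=41.5883
7. canonical 5-gon: [(30.383, 6.3313) (24.9875, 3.0586) (24.9629, 0) (35, 0) (35, 0.6944)]
8. shoelace: 41.5883

Area of P0's cell: 41.5883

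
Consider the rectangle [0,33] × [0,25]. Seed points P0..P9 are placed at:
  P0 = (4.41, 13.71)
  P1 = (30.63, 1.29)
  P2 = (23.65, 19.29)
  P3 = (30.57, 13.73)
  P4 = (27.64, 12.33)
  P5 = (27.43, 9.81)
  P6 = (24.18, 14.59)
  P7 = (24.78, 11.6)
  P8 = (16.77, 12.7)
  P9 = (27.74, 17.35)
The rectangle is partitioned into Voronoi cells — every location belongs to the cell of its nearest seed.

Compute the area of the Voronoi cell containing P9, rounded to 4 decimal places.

Area of P9's cell: 54.6017

1. box [0,33]×[0,25]: [(0, 0) (33, 0) (33, 25) (0, 25)]
2. ⊥bis P9·P0 via (16.075,15.53): [(18.498, 0) (33, 0) (33, 25) (14.5975, 25)]  |A|=411.3063
3. ⊥bis P9·P1 via (29.185,9.32): [(17.3755, 7.1949) (33, 10.0065) (33, 25) (14.5975, 25)]  |A|=280.9629
4. ⊥bis P9·P2 via (25.695,18.32): [(20.702, 7.7935) (33, 10.0065) (33, 25) (28.8635, 25)]  |A|=127.7824
5. ⊥bis P9·P3 via (29.155,15.54): [(21.5601, 9.6025) (33, 18.5459) (33, 25) (28.8635, 25)]  |A|=68.7631
6. ⊥bis P9·P4 via (27.69,14.84): [(24.0785, 14.9119) (28.2454, 14.8289) (33, 18.5459) (33, 25) (28.8635, 25)]  |A|=57.5964
7. ⊥bis P9·P5 via (27.585,13.58): [(24.0785, 14.9119) (28.2454, 14.8289) (33, 18.5459) (33, 25) (28.8635, 25)]  |A|=57.5964
8. ⊥bis P9·P6 via (25.96,15.97): [(25.104, 17.0741) (26.8227, 14.8573) (28.2454, 14.8289) (33, 18.5459) (33, 25) (28.8635, 25)]  |A|=54.6017
9. ⊥bis P9·P7 via (26.26,14.475): [(25.104, 17.0741) (26.8227, 14.8573) (28.2454, 14.8289) (33, 18.5459) (33, 25) (28.8635, 25)]  |A|=54.6017
10. ⊥bis P9·P8 via (22.255,15.025): [(25.104, 17.0741) (26.8227, 14.8573) (28.2454, 14.8289) (33, 18.5459) (33, 25) (28.8635, 25)]  |A|=54.6017
11. canonical 6-gon: [(25.104, 17.0741) (26.8227, 14.8573) (28.2454, 14.8289) (33, 18.5459) (33, 25) (28.8635, 25)]
12. shoelace: 54.6017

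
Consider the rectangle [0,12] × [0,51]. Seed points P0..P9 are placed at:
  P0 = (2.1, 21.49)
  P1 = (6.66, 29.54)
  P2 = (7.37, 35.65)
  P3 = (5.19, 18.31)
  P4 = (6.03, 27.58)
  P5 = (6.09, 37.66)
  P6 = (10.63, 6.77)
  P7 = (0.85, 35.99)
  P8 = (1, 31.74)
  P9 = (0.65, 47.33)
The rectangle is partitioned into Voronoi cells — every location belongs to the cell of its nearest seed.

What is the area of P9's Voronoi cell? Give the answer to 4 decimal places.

Area of P9's cell: 83.2984

1. box [0,12]×[0,51]: [(0, 0) (12, 0) (12, 51) (0, 51)]
2. ⊥bis P9·P0 via (1.375,34.41): [(0, 34.3328) (12, 35.0062) (12, 51) (0, 51)]  |A|=195.9656
3. ⊥bis P9·P1 via (3.655,38.435): [(0, 37.2002) (12, 41.2542) (12, 51) (0, 51)]  |A|=141.2735
4. ⊥bis P9·P2 via (4.01,41.49): [(0, 39.1829) (12, 46.087) (12, 51) (0, 51)]  |A|=100.3808
5. ⊥bis P9·P3 via (2.92,32.82): [(0, 39.1829) (12, 46.087) (12, 51) (0, 51)]  |A|=100.3808
6. ⊥bis P9·P4 via (3.34,37.455): [(0, 39.1829) (12, 46.087) (12, 51) (0, 51)]  |A|=100.3808
7. ⊥bis P9·P5 via (3.37,42.495): [(0, 40.5992) (12, 47.3499) (12, 51) (0, 51)]  |A|=84.3055
8. ⊥bis P9·P6 via (5.64,27.05): [(0, 40.5992) (12, 47.3499) (12, 51) (0, 51)]  |A|=84.3055
9. ⊥bis P9·P7 via (0.75,41.66): [(0, 41.6468) (1.9225, 41.6807) (12, 47.3499) (12, 51) (0, 51)]  |A|=83.2984
10. ⊥bis P9·P8 via (0.825,39.535): [(0, 41.6468) (1.9225, 41.6807) (12, 47.3499) (12, 51) (0, 51)]  |A|=83.2984
11. canonical 5-gon: [(0, 41.6468) (1.9225, 41.6807) (12, 47.3499) (12, 51) (0, 51)]
12. shoelace: 83.2984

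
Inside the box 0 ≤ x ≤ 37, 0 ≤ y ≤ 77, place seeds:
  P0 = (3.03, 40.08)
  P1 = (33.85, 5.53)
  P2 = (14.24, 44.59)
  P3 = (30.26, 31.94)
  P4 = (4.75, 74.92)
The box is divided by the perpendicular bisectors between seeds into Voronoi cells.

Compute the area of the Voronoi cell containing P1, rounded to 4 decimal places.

Area of P1's cell: 582.4658

1. box [0,37]×[0,77]: [(0, 0) (37, 0) (37, 77) (0, 77)]
2. ⊥bis P1·P0 via (18.44,22.805): [(0, 6.3558) (0, 0) (37, 0) (37, 39.3613)]  |A|=845.7653
3. ⊥bis P1·P2 via (24.045,25.06): [(17.0067, 21.5264) (0, 6.3558) (0, 0) (37, 0) (37, 31.564)]  |A|=767.819
4. ⊥bis P1·P3 via (32.055,18.735): [(10.6095, 15.8198) (0, 6.3558) (0, 0) (37, 0) (37, 19.4072)]  |A|=582.4658
5. ⊥bis P1·P4 via (19.3,40.225): [(10.6095, 15.8198) (0, 6.3558) (0, 0) (37, 0) (37, 19.4072)]  |A|=582.4658
6. canonical 5-gon: [(10.6095, 15.8198) (0, 6.3558) (0, 0) (37, 0) (37, 19.4072)]
7. shoelace: 582.4658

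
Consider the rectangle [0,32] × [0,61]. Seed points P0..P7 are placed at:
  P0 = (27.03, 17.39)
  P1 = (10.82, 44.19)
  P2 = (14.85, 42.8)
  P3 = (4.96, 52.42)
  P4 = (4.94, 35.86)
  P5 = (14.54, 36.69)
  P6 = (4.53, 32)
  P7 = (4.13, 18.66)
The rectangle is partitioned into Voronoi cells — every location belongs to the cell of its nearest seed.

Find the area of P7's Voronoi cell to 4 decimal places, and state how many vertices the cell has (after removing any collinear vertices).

1. box [0,32]×[0,61]: [(0, 0) (32, 0) (32, 61) (0, 61)]
2. ⊥bis P7·P0 via (15.58,18.025): [(0, 0) (14.5804, 0) (17.9633, 61) (0, 61)]  |A|=992.5825
3. ⊥bis P7·P1 via (7.475,31.425): [(0, 33.3838) (0, 0) (14.5804, 0) (16.1964, 29.1396)]  |A|=482.7815
4. ⊥bis P7·P2 via (9.49,30.73): [(8.5727, 31.1374) (0, 33.3838) (0, 0) (14.5804, 0) (16.1213, 27.7852)]  |A|=477.5437
5. ⊥bis P7·P3 via (4.545,35.54): [(8.5727, 31.1374) (0, 33.3838) (0, 0) (14.5804, 0) (16.1213, 27.7852)]  |A|=477.5437
6. ⊥bis P7·P4 via (4.535,27.26): [(0, 27.4736) (0, 0) (14.5804, 0) (16.0621, 26.7172)]  |A|=415.4138
7. ⊥bis P7·P5 via (9.335,27.675): [(10.5439, 26.977) (0, 27.4736) (0, 0) (14.5804, 0) (15.9048, 23.8818)]  |A|=407.5704
8. ⊥bis P7·P6 via (4.33,25.33): [(13.8932, 25.0432) (0, 25.4598) (0, 0) (14.5804, 0) (15.9048, 23.8818)]  |A|=384.2186
9. canonical 5-gon: [(13.8932, 25.0432) (0, 25.4598) (0, 0) (14.5804, 0) (15.9048, 23.8818)]
10. shoelace: 384.2186

Area of P7's cell: 384.2186 (5 vertices)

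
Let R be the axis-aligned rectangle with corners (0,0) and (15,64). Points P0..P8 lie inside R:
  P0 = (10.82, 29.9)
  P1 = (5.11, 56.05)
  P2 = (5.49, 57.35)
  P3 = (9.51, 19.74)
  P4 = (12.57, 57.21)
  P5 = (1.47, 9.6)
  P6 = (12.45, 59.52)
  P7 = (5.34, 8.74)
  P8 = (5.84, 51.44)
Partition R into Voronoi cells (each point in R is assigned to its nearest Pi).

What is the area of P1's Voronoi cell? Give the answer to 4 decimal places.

Area of P1's cell: 30.2169

1. box [0,15]×[0,64]: [(0, 0) (15, 0) (15, 64) (0, 64)]
2. ⊥bis P1·P0 via (7.965,42.975): [(0, 41.2358) (15, 44.5111) (15, 64) (0, 64)]  |A|=316.898
3. ⊥bis P1·P2 via (5.3,56.7): [(0, 58.2492) (0, 41.2358) (15, 44.5111) (15, 53.8646)]  |A|=197.7519
4. ⊥bis P1·P3 via (7.31,37.895): [(0, 58.2492) (0, 41.2358) (15, 44.5111) (15, 53.8646)]  |A|=197.7519
5. ⊥bis P1·P4 via (8.84,56.63): [(8.9972, 55.6193) (0, 58.2492) (0, 41.2358) (10.8648, 43.6082)]  |A|=144.001
6. ⊥bis P1·P5 via (3.29,32.825): [(8.9972, 55.6193) (0, 58.2492) (0, 41.2358) (10.8648, 43.6082)]  |A|=144.001
7. ⊥bis P1·P6 via (8.78,57.785): [(8.9972, 55.6193) (0, 58.2492) (0, 41.2358) (10.8648, 43.6082)]  |A|=144.001
8. ⊥bis P1·P7 via (5.225,32.395): [(8.9972, 55.6193) (0, 58.2492) (0, 41.2358) (10.8648, 43.6082)]  |A|=144.001
9. ⊥bis P1·P8 via (5.475,53.745): [(9.197, 54.3344) (8.9972, 55.6193) (0, 58.2492) (0, 52.878)]  |A|=30.2169
10. canonical 4-gon: [(9.197, 54.3344) (8.9972, 55.6193) (0, 58.2492) (0, 52.878)]
11. shoelace: 30.2169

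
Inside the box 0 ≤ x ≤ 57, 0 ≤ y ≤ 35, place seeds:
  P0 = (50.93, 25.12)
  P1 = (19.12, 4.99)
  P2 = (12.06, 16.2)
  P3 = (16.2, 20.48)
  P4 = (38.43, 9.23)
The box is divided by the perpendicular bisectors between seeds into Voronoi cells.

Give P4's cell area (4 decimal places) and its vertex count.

Area of P4's cell: 501.8343 (5 vertices)

1. box [0,57]×[0,35]: [(0, 0) (57, 0) (57, 35) (0, 35)]
2. ⊥bis P4·P0 via (44.68,17.175): [(0, 0) (57, 0) (57, 7.4834) (22.0209, 35) (0, 35)]  |A|=1513.746
3. ⊥bis P4·P1 via (28.775,7.11): [(30.3362, 0) (57, 0) (57, 7.4834) (22.7826, 34.4008)]  |A|=586.6584
4. ⊥bis P4·P2 via (25.245,12.715): [(26.5009, 17.4667) (30.3362, 0) (57, 0) (57, 7.4834) (29.5664, 29.0643)]  |A|=539.1414
5. ⊥bis P4·P3 via (27.315,14.855): [(27.1472, 14.5234) (30.3362, 0) (57, 0) (57, 7.4834) (33.0994, 26.285)]  |A|=501.8343
6. canonical 5-gon: [(27.1472, 14.5234) (30.3362, 0) (57, 0) (57, 7.4834) (33.0994, 26.285)]
7. shoelace: 501.8343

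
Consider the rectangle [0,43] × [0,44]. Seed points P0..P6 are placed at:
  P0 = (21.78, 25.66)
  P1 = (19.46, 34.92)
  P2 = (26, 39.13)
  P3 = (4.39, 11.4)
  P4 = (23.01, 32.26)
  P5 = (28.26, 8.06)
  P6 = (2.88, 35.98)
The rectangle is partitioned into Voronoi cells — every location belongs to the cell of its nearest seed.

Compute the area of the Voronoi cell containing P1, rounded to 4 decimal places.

Area of P1's cell: 142.8415

1. box [0,43]×[0,44]: [(0, 0) (43, 0) (43, 44) (0, 44)]
2. ⊥bis P1·P0 via (20.62,30.29): [(0, 25.1239) (43, 35.8971) (43, 44) (0, 44)]  |A|=580.0496
3. ⊥bis P1·P2 via (22.73,37.025): [(0, 25.1239) (26.1704, 31.6806) (18.24, 44) (0, 44)]  |A|=359.3505
4. ⊥bis P1·P3 via (11.925,23.16): [(0, 30.8007) (6.3694, 26.7197) (26.1704, 31.6806) (18.24, 44) (0, 44)]  |A|=341.2715
5. ⊥bis P1·P4 via (21.235,33.59): [(0, 30.8007) (6.3694, 26.7197) (18.333, 29.717) (23.2285, 36.2505) (18.24, 44) (0, 44)]  |A|=320.475
6. ⊥bis P1·P5 via (23.86,21.49): [(0, 30.8007) (6.3694, 26.7197) (18.333, 29.717) (23.2285, 36.2505) (18.24, 44) (0, 44)]  |A|=320.475
7. ⊥bis P1·P6 via (11.17,35.45): [(10.6809, 27.7999) (18.333, 29.717) (23.2285, 36.2505) (18.24, 44) (11.7166, 44)]  |A|=142.8415
8. canonical 5-gon: [(10.6809, 27.7999) (18.333, 29.717) (23.2285, 36.2505) (18.24, 44) (11.7166, 44)]
9. shoelace: 142.8415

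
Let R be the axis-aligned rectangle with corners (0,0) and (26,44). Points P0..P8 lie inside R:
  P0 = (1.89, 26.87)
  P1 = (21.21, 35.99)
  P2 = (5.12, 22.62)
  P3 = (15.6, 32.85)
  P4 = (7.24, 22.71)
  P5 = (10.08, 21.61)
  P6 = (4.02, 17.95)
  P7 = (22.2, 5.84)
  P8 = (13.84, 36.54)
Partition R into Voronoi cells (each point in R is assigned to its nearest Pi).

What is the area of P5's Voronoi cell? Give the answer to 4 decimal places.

Area of P5's cell: 157.7231

1. box [0,26]×[0,44]: [(0, 0) (26, 0) (26, 44) (0, 44)]
2. ⊥bis P5·P0 via (5.985,24.24): [(0, 14.9212) (0, 0) (26, 0) (26, 44) (18.6758, 44)]  |A|=872.4647
3. ⊥bis P5·P1 via (15.645,28.8): [(11.1487, 32.2801) (0, 14.9212) (0, 0) (26, 0) (26, 20.7853)]  |A|=657.1613
4. ⊥bis P5·P2 via (7.6,22.115): [(11.1487, 32.2801) (8.9834, 28.9086) (3.0967, 0) (26, 0) (26, 20.7853)]  |A|=545.379
5. ⊥bis P5·P3 via (12.84,27.23): [(9.0886, 29.0723) (8.9834, 28.9086) (3.0967, 0) (26, 0) (26, 20.7671)]  |A|=509.5647
6. ⊥bis P5·P4 via (8.66,22.16): [(10.9779, 28.1445) (6.4443, 16.4394) (3.0967, 0) (26, 0) (26, 20.7671)]  |A|=495.956
7. ⊥bis P5·P6 via (7.05,19.78): [(10.9779, 28.1445) (7.4693, 19.0858) (18.9963, 0) (26, 0) (26, 20.7671)]  |A|=340.2321
8. ⊥bis P5·P7 via (16.14,13.725): [(25.5746, 20.976) (10.9779, 28.1445) (7.4693, 19.0858) (12.4294, 10.8732)]  |A|=157.7231
9. ⊥bis P5·P8 via (11.96,29.075): [(25.5746, 20.976) (10.9779, 28.1445) (7.4693, 19.0858) (12.4294, 10.8732)]  |A|=157.7231
10. canonical 4-gon: [(25.5746, 20.976) (10.9779, 28.1445) (7.4693, 19.0858) (12.4294, 10.8732)]
11. shoelace: 157.7231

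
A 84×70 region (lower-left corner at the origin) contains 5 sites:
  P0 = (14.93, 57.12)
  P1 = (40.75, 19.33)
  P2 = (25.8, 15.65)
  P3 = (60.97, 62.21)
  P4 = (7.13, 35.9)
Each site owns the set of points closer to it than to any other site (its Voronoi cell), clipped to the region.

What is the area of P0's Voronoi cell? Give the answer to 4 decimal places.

Area of P0's cell: 972.7025

1. box [0,84]×[0,70]: [(0, 0) (84, 0) (84, 70) (0, 70)]
2. ⊥bis P0·P1 via (27.84,38.225): [(0, 19.2033) (74.3457, 70) (0, 70)]  |A|=1888.257
3. ⊥bis P0·P2 via (20.365,36.385): [(0, 31.047) (28.1233, 38.4186) (74.3457, 70) (0, 70)]  |A|=1721.7154
4. ⊥bis P0·P3 via (37.95,59.665): [(0, 31.047) (28.1233, 38.4186) (39.4438, 46.1533) (36.8074, 70) (0, 70)]  |A|=1274.133
5. ⊥bis P0·P4 via (11.03,46.51): [(0, 50.5644) (29.8442, 39.5943) (39.4438, 46.1533) (36.8074, 70) (0, 70)]  |A|=972.7025
6. canonical 5-gon: [(0, 50.5644) (29.8442, 39.5943) (39.4438, 46.1533) (36.8074, 70) (0, 70)]
7. shoelace: 972.7025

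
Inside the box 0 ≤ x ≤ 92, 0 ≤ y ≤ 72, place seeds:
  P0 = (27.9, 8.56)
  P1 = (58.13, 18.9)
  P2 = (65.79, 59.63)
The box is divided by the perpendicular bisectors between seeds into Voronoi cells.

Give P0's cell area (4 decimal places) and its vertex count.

1. box [0,92]×[0,72]: [(0, 0) (92, 0) (92, 72) (0, 72)]
2. ⊥bis P0·P1 via (43.015,13.73): [(0, 0) (47.7113, 0) (23.0841, 72) (0, 72)]  |A|=2548.6324
3. ⊥bis P0·P2 via (46.845,34.095): [(0, 68.8504) (0, 0) (47.7113, 0) (32.378, 44.8284)]  |A|=2184.0279
4. canonical 4-gon: [(0, 68.8504) (0, 0) (47.7113, 0) (32.378, 44.8284)]
5. shoelace: 2184.0279

Area of P0's cell: 2184.0279 (4 vertices)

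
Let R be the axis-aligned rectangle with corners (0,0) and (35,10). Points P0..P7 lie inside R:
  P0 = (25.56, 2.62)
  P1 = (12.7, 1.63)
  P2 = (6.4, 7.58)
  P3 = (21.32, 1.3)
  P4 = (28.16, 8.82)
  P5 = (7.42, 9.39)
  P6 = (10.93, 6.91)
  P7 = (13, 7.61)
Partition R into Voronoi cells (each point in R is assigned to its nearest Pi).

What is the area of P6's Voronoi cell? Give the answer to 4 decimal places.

Area of P6's cell: 19.5359

1. box [0,35]×[0,10]: [(0, 0) (35, 0) (35, 10) (0, 10)]
2. ⊥bis P6·P0 via (18.245,4.765): [(0, 0) (16.8477, 0) (19.7801, 10) (0, 10)]  |A|=183.1391
3. ⊥bis P6·P1 via (11.815,4.27): [(0, 0.3093) (18.785, 6.6065) (19.7801, 10) (0, 10)]  |A|=124.5815
4. ⊥bis P6·P2 via (8.665,7.245): [(8.0377, 3.0037) (18.785, 6.6065) (19.7801, 10) (9.0725, 10)]  |A|=53.8993
5. ⊥bis P6·P3 via (16.125,4.105): [(8.0377, 3.0037) (17.1863, 6.0706) (19.308, 10) (9.0725, 10)]  |A|=50.5258
6. ⊥bis P6·P4 via (19.545,7.865): [(8.0377, 3.0037) (17.1863, 6.0706) (19.308, 10) (9.0725, 10)]  |A|=50.5258
7. ⊥bis P6·P5 via (9.175,8.15): [(8.6993, 7.4767) (8.0377, 3.0037) (17.1863, 6.0706) (19.308, 10) (10.4821, 10)]  |A|=48.7474
8. ⊥bis P6·P7 via (11.965,7.26): [(8.6993, 7.4767) (8.0377, 3.0037) (12.8579, 4.6196) (11.0384, 10) (10.4821, 10)]  |A|=19.5359
9. canonical 5-gon: [(8.6993, 7.4767) (8.0377, 3.0037) (12.8579, 4.6196) (11.0384, 10) (10.4821, 10)]
10. shoelace: 19.5359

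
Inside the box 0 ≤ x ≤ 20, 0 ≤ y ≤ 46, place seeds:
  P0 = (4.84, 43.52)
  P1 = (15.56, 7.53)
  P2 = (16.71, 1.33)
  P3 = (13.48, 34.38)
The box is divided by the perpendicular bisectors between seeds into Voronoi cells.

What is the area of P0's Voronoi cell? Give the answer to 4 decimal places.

1. box [0,20]×[0,46]: [(0, 0) (20, 0) (20, 46) (0, 46)]
2. ⊥bis P0·P1 via (10.2,25.525): [(0, 22.4868) (20, 28.444) (20, 46) (0, 46)]  |A|=410.6914
3. ⊥bis P0·P2 via (10.775,22.425): [(0, 22.4868) (20, 28.444) (20, 46) (0, 46)]  |A|=410.6914
4. ⊥bis P0·P3 via (9.16,38.95): [(0, 30.2911) (16.618, 46) (0, 46)]  |A|=130.5252
5. canonical 3-gon: [(0, 30.2911) (16.618, 46) (0, 46)]
6. shoelace: 130.5252

Area of P0's cell: 130.5252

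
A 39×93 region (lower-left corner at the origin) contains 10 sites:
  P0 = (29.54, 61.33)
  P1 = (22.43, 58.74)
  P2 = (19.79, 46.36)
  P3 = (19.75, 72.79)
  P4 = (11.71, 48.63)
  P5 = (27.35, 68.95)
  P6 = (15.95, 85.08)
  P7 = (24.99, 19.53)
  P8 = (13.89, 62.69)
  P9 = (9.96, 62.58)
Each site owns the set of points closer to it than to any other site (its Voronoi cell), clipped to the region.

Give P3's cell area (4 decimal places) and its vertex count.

Area of P3's cell: 172.3120 (5 vertices)

1. box [0,39]×[0,93]: [(0, 0) (39, 0) (39, 93) (0, 93)]
2. ⊥bis P3·P0 via (24.645,67.06): [(0, 46.0064) (39, 79.3231) (39, 93) (0, 93)]  |A|=1183.0747
3. ⊥bis P3·P1 via (21.09,65.765): [(0, 61.7421) (23.7153, 66.2658) (39, 79.3231) (39, 93) (0, 93)]  |A|=996.4856
4. ⊥bis P3·P2 via (19.77,59.575): [(0, 61.7421) (23.7153, 66.2658) (39, 79.3231) (39, 93) (0, 93)]  |A|=996.4856
5. ⊥bis P3·P4 via (15.73,60.71): [(0, 65.9447) (8.0273, 63.2733) (23.7153, 66.2658) (39, 79.3231) (39, 93) (0, 93)]  |A|=979.6183
6. ⊥bis P3·P5 via (23.55,70.87): [(0, 65.9447) (8.0273, 63.2733) (20.9579, 65.7398) (34.7315, 93) (0, 93)]  |A|=784.0756
7. ⊥bis P3·P6 via (17.85,78.935): [(0, 73.4159) (0, 65.9447) (8.0273, 63.2733) (20.9579, 65.7398) (29.4348, 82.5169)]  |A|=313.8026
8. ⊥bis P3·P7 via (22.37,46.16): [(0, 73.4159) (0, 65.9447) (8.0273, 63.2733) (20.9579, 65.7398) (29.4348, 82.5169)]  |A|=313.8026
9. ⊥bis P3·P8 via (16.82,67.74): [(4.5908, 74.8353) (20.4383, 65.6407) (20.9579, 65.7398) (29.4348, 82.5169)]  |A|=179.0215
10. ⊥bis P3·P9 via (14.855,67.685): [(6.7134, 75.4916) (11.6989, 70.7112) (20.4383, 65.6407) (20.9579, 65.7398) (29.4348, 82.5169)]  |A|=172.312
11. canonical 5-gon: [(6.7134, 75.4916) (11.6989, 70.7112) (20.4383, 65.6407) (20.9579, 65.7398) (29.4348, 82.5169)]
12. shoelace: 172.312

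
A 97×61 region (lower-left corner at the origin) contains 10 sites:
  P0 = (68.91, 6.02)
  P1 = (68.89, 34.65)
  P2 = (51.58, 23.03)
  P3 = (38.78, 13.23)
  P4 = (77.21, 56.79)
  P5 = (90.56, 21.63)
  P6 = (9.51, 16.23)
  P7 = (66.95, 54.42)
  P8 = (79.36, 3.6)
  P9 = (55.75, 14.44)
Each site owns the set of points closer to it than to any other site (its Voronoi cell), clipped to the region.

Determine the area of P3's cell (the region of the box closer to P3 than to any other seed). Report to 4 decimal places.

Area of P3's cell: 680.0510

1. box [0,97]×[0,61]: [(0, 0) (97, 0) (97, 61) (0, 61)]
2. ⊥bis P3·P0 via (53.845,9.625): [(0, 0) (51.5418, 0) (66.1389, 61) (0, 61)]  |A|=3589.259
3. ⊥bis P3·P1 via (53.835,23.94): [(0, 0) (51.5418, 0) (56.4058, 20.3263) (27.4708, 61) (0, 61)]  |A|=2802.8727
4. ⊥bis P3·P2 via (45.18,18.13): [(0, 0) (51.5418, 0) (53.3322, 7.4822) (12.3577, 61) (0, 61)]  |A|=2150.133
5. ⊥bis P3·P4 via (57.995,35.01): [(0, 0) (51.5418, 0) (53.3322, 7.4822) (12.3577, 61) (0, 61)]  |A|=2150.133
6. ⊥bis P3·P5 via (64.67,17.43): [(0, 0) (51.5418, 0) (53.3322, 7.4822) (12.3577, 61) (0, 61)]  |A|=2150.133
7. ⊥bis P3·P6 via (24.145,14.73): [(22.6353, 0) (51.5418, 0) (53.3322, 7.4822) (26.9358, 41.9591)]  |A|=736.0622
8. ⊥bis P3·P7 via (52.865,33.825): [(22.6353, 0) (51.5418, 0) (53.3322, 7.4822) (26.9358, 41.9591)]  |A|=736.0622
9. ⊥bis P3·P8 via (59.07,8.415): [(22.6353, 0) (51.5418, 0) (53.3322, 7.4822) (26.9358, 41.9591)]  |A|=736.0622
10. ⊥bis P3·P9 via (47.265,13.835): [(22.6353, 0) (48.2515, 0) (47.1414, 15.5681) (26.9358, 41.9591)]  |A|=680.051
11. canonical 4-gon: [(22.6353, 0) (48.2515, 0) (47.1414, 15.5681) (26.9358, 41.9591)]
12. shoelace: 680.051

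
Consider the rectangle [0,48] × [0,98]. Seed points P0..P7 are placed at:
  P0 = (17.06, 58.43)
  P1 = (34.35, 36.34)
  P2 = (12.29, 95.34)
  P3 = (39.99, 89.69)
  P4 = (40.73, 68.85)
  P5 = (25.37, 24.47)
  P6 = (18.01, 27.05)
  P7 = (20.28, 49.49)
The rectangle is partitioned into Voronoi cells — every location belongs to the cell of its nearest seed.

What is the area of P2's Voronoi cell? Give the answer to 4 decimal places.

1. box [0,48]×[0,98]: [(0, 0) (48, 0) (48, 98) (0, 98)]
2. ⊥bis P2·P0 via (14.675,76.885): [(0, 74.9885) (48, 81.1917) (48, 98) (0, 98)]  |A|=955.6752
3. ⊥bis P2·P1 via (23.32,65.84): [(0, 74.9885) (48, 81.1917) (48, 98) (0, 98)]  |A|=955.6752
4. ⊥bis P2·P3 via (26.14,92.515): [(0, 74.9885) (23.176, 77.9836) (27.2588, 98) (0, 98)]  |A|=539.4686
5. ⊥bis P2·P4 via (26.51,82.095): [(0, 74.9885) (22.6127, 77.9108) (23.3149, 78.6648) (27.2588, 98) (0, 98)]  |A|=539.2818
6. ⊥bis P2·P5 via (18.83,59.905): [(0, 74.9885) (22.6127, 77.9108) (23.3149, 78.6648) (27.2588, 98) (0, 98)]  |A|=539.2818
7. ⊥bis P2·P6 via (15.15,61.195): [(0, 74.9885) (22.6127, 77.9108) (23.3149, 78.6648) (27.2588, 98) (0, 98)]  |A|=539.2818
8. ⊥bis P2·P7 via (16.285,72.415): [(0, 74.9885) (22.6127, 77.9108) (23.3149, 78.6648) (27.2588, 98) (0, 98)]  |A|=539.2818
9. canonical 5-gon: [(0, 74.9885) (22.6127, 77.9108) (23.3149, 78.6648) (27.2588, 98) (0, 98)]
10. shoelace: 539.2818

Area of P2's cell: 539.2818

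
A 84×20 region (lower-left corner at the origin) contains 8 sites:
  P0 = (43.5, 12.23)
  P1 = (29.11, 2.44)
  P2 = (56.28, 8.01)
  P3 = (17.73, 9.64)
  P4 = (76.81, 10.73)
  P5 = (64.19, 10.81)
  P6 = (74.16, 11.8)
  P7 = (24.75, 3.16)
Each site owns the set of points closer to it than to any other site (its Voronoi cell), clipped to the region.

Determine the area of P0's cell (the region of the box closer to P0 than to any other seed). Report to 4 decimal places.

1. box [0,84]×[0,20]: [(0, 0) (84, 0) (84, 20) (0, 20)]
2. ⊥bis P0·P1 via (36.305,7.335): [(41.2952, 0) (84, 0) (84, 20) (27.6886, 20)]  |A|=990.1618
3. ⊥bis P0·P2 via (49.89,10.12): [(41.2952, 0) (46.5483, 0) (53.1524, 20) (27.6886, 20)]  |A|=307.1693
4. ⊥bis P0·P3 via (30.615,10.935): [(30.0533, 16.5242) (41.2952, 0) (46.5483, 0) (53.1524, 20) (29.7039, 20)]  |A|=303.6668
5. ⊥bis P0·P4 via (60.155,11.48): [(30.0533, 16.5242) (41.2952, 0) (46.5483, 0) (53.1524, 20) (29.7039, 20)]  |A|=303.6668
6. ⊥bis P0·P5 via (53.845,11.52): [(30.0533, 16.5242) (41.2952, 0) (46.5483, 0) (53.1524, 20) (29.7039, 20)]  |A|=303.6668
7. ⊥bis P0·P6 via (58.83,12.015): [(30.0533, 16.5242) (41.2952, 0) (46.5483, 0) (53.1524, 20) (29.7039, 20)]  |A|=303.6668
8. ⊥bis P0·P7 via (34.125,7.695): [(30.0533, 16.5242) (41.2952, 0) (46.5483, 0) (53.1524, 20) (29.7039, 20)]  |A|=303.6668
9. canonical 5-gon: [(30.0533, 16.5242) (41.2952, 0) (46.5483, 0) (53.1524, 20) (29.7039, 20)]
10. shoelace: 303.6668

Area of P0's cell: 303.6668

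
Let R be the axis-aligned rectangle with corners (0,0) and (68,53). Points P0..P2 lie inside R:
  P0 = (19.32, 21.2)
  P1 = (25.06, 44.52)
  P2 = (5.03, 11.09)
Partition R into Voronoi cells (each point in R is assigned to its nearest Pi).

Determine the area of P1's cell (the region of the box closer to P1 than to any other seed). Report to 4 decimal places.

Area of P1's cell: 1567.1906

1. box [0,68]×[0,53]: [(0, 0) (68, 0) (68, 53) (0, 53)]
2. ⊥bis P1·P0 via (22.19,32.86): [(0, 38.3219) (68, 21.5843) (68, 53) (0, 53)]  |A|=1567.1906
3. ⊥bis P1·P2 via (15.045,27.805): [(0, 38.3219) (68, 21.5843) (68, 53) (0, 53)]  |A|=1567.1906
4. canonical 4-gon: [(0, 38.3219) (68, 21.5843) (68, 53) (0, 53)]
5. shoelace: 1567.1906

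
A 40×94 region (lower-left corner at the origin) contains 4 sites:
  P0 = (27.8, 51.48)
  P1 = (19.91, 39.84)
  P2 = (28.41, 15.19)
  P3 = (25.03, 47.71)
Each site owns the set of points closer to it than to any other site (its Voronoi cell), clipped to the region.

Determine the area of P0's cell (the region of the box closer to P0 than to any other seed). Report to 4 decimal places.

1. box [0,40]×[0,94]: [(0, 0) (40, 0) (40, 94) (0, 94)]
2. ⊥bis P0·P1 via (23.855,45.66): [(0, 61.8298) (40, 34.7164) (40, 94) (0, 94)]  |A|=1829.0778
3. ⊥bis P0·P2 via (28.105,33.335): [(0, 61.8298) (40, 34.7164) (40, 94) (0, 94)]  |A|=1829.0778
4. ⊥bis P0·P3 via (26.415,49.595): [(0, 69.0034) (40, 39.6134) (40, 94) (0, 94)]  |A|=1587.6637
5. canonical 4-gon: [(0, 69.0034) (40, 39.6134) (40, 94) (0, 94)]
6. shoelace: 1587.6637

Area of P0's cell: 1587.6637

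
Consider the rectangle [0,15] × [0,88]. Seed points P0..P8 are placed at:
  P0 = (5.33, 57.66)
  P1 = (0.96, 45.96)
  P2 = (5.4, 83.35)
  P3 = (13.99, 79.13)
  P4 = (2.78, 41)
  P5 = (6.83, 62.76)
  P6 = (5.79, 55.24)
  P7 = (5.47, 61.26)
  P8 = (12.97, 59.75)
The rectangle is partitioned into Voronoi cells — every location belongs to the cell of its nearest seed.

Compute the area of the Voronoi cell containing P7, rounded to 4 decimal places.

Area of P7's cell: 36.0982

1. box [0,15]×[0,88]: [(0, 0) (15, 0) (15, 88) (0, 88)]
2. ⊥bis P7·P0 via (5.4,59.46): [(0, 59.67) (15, 59.0867) (15, 88) (0, 88)]  |A|=429.325
3. ⊥bis P7·P1 via (3.215,53.61): [(0, 59.67) (15, 59.0867) (15, 88) (0, 88)]  |A|=429.325
4. ⊥bis P7·P2 via (5.435,72.305): [(0, 72.2878) (0, 59.67) (15, 59.0867) (15, 72.3353)]  |A|=193.9982
5. ⊥bis P7·P3 via (9.73,70.195): [(5.3053, 72.3046) (0, 72.2878) (0, 59.67) (15, 59.0867) (15, 67.6824)]  |A|=171.4438
6. ⊥bis P7·P4 via (4.125,51.13): [(5.3053, 72.3046) (0, 72.2878) (0, 59.67) (15, 59.0867) (15, 67.6824)]  |A|=171.4438
7. ⊥bis P7·P5 via (6.15,62.01): [(0, 67.586) (0, 59.67) (9.1222, 59.3152)]  |A|=36.1055
8. ⊥bis P7·P6 via (5.63,58.25): [(0, 67.586) (0, 59.67) (9.1222, 59.3152)]  |A|=36.1055
9. ⊥bis P7·P8 via (9.22,60.505): [(9.0023, 59.4239) (0, 67.586) (0, 59.67) (8.9816, 59.3207)]  |A|=36.0982
10. canonical 4-gon: [(9.0023, 59.4239) (0, 67.586) (0, 59.67) (8.9816, 59.3207)]
11. shoelace: 36.0982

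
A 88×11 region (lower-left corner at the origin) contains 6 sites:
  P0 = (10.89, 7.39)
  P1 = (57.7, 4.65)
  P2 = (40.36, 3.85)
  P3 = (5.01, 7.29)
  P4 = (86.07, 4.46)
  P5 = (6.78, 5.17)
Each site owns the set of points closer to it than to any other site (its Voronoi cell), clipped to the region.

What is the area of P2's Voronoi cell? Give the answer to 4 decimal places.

Area of P2's cell: 256.9792

1. box [0,88]×[0,11]: [(0, 0) (88, 0) (88, 11) (0, 11)]
2. ⊥bis P2·P0 via (25.625,5.62): [(24.9499, 0) (88, 0) (88, 11) (26.2713, 11)]  |A|=686.2836
3. ⊥bis P2·P1 via (49.03,4.25): [(24.9499, 0) (49.2261, 0) (48.7186, 11) (26.2713, 11)]  |A|=256.9792
4. ⊥bis P2·P3 via (22.685,5.57): [(24.9499, 0) (49.2261, 0) (48.7186, 11) (26.2713, 11)]  |A|=256.9792
5. ⊥bis P2·P4 via (63.215,4.155): [(24.9499, 0) (49.2261, 0) (48.7186, 11) (26.2713, 11)]  |A|=256.9792
6. ⊥bis P2·P5 via (23.57,4.51): [(24.9499, 0) (49.2261, 0) (48.7186, 11) (26.2713, 11)]  |A|=256.9792
7. canonical 4-gon: [(24.9499, 0) (49.2261, 0) (48.7186, 11) (26.2713, 11)]
8. shoelace: 256.9792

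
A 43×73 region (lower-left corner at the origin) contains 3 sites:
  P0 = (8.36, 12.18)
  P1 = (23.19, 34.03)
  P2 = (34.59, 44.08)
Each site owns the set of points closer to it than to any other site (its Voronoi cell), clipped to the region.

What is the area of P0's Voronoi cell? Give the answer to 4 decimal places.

1. box [0,43]×[0,73]: [(0, 0) (43, 0) (43, 73) (0, 73)]
2. ⊥bis P0·P1 via (15.775,23.105): [(0, 33.8118) (0, 0) (43, 0) (43, 4.6269)]  |A|=826.4315
3. ⊥bis P0·P2 via (21.475,28.13): [(0, 33.8118) (0, 0) (43, 0) (43, 4.6269)]  |A|=826.4315
4. canonical 4-gon: [(0, 33.8118) (0, 0) (43, 0) (43, 4.6269)]
5. shoelace: 826.4315

Area of P0's cell: 826.4315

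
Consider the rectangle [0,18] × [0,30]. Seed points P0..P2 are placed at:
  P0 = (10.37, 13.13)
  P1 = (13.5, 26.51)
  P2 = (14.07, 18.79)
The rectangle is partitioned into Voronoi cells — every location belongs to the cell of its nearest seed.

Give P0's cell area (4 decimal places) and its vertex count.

1. box [0,18]×[0,30]: [(0, 0) (18, 0) (18, 30) (0, 30)]
2. ⊥bis P0·P1 via (11.935,19.82): [(0, 22.612) (0, 0) (18, 0) (18, 18.4012)]  |A|=369.1186
3. ⊥bis P0·P2 via (12.22,15.96): [(3.1835, 21.8672) (0, 22.612) (0, 0) (18, 0) (18, 12.1816)]  |A|=323.0419
4. canonical 5-gon: [(3.1835, 21.8672) (0, 22.612) (0, 0) (18, 0) (18, 12.1816)]
5. shoelace: 323.0419

Area of P0's cell: 323.0419 (5 vertices)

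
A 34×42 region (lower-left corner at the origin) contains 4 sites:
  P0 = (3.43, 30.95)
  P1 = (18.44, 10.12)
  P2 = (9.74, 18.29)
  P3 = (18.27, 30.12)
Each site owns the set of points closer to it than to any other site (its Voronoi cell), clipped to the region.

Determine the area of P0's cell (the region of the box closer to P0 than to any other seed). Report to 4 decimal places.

1. box [0,34]×[0,42]: [(0, 0) (34, 0) (34, 42) (0, 42)]
2. ⊥bis P0·P1 via (10.935,20.535): [(0, 12.6553) (34, 37.1555) (34, 42) (0, 42)]  |A|=581.216
3. ⊥bis P0·P2 via (6.585,24.62): [(0, 21.3379) (34, 38.2842) (34, 42) (0, 42)]  |A|=414.4244
4. ⊥bis P0·P3 via (10.85,30.535): [(0, 21.3379) (10.632, 26.6371) (11.4912, 42) (0, 42)]  |A|=198.109
5. canonical 4-gon: [(0, 21.3379) (10.632, 26.6371) (11.4912, 42) (0, 42)]
6. shoelace: 198.109

Area of P0's cell: 198.1090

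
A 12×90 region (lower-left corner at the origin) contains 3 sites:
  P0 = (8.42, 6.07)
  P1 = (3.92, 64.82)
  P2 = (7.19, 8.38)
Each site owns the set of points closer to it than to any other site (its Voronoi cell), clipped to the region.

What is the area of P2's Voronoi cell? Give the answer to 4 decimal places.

Area of P2's cell: 364.3426

1. box [0,12]×[0,90]: [(0, 0) (12, 0) (12, 90) (0, 90)]
2. ⊥bis P2·P0 via (7.805,7.225): [(0, 3.0691) (12, 9.4587) (12, 90) (0, 90)]  |A|=1004.8332
3. ⊥bis P2·P1 via (5.555,36.6): [(0, 36.2782) (0, 3.0691) (12, 9.4587) (12, 36.9734)]  |A|=364.3426
4. canonical 4-gon: [(0, 36.2782) (0, 3.0691) (12, 9.4587) (12, 36.9734)]
5. shoelace: 364.3426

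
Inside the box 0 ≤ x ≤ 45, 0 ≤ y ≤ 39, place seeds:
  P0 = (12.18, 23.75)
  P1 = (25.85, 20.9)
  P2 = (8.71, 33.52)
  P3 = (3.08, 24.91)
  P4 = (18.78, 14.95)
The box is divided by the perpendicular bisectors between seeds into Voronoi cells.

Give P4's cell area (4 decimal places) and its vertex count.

1. box [0,45]×[0,39]: [(0, 0) (45, 0) (45, 39) (0, 39)]
2. ⊥bis P4·P0 via (15.48,19.35): [(0, 7.74) (0, 0) (45, 0) (45, 39) (41.68, 39)]  |A|=1103.5416
3. ⊥bis P4·P1 via (22.315,17.925): [(18.935, 21.9412) (0, 7.74) (0, 0) (37.4004, 0)]  |A|=483.584
4. ⊥bis P4·P2 via (13.745,24.235): [(18.935, 21.9412) (0, 7.74) (0, 0) (37.4004, 0)]  |A|=483.584
5. ⊥bis P4·P3 via (10.93,19.93): [(18.935, 21.9412) (6.0983, 12.3137) (0, 2.701) (0, 0) (37.4004, 0)]  |A|=468.2194
6. canonical 5-gon: [(18.935, 21.9412) (6.0983, 12.3137) (0, 2.701) (0, 0) (37.4004, 0)]
7. shoelace: 468.2194

Area of P4's cell: 468.2194 (5 vertices)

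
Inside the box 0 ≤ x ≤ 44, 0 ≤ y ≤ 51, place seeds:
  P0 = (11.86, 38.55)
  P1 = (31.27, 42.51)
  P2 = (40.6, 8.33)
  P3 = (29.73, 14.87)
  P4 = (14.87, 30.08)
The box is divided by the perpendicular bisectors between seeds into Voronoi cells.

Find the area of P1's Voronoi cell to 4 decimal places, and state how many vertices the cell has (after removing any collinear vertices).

1. box [0,44]×[0,51]: [(0, 0) (44, 0) (44, 51) (0, 51)]
2. ⊥bis P1·P0 via (21.565,40.53): [(29.8339, 0) (44, 0) (44, 51) (19.4289, 51)]  |A|=987.7987
3. ⊥bis P1·P2 via (35.935,25.42): [(25.2432, 22.5015) (44, 27.6215) (44, 51) (19.4289, 51)]  |A|=569.3733
4. ⊥bis P1·P3 via (30.5,28.69): [(23.9056, 29.0574) (44, 27.9378) (44, 51) (19.4289, 51)]  |A|=501.2865
5. ⊥bis P1·P4 via (23.07,36.295): [(22.1929, 37.4522) (28.7606, 28.7869) (44, 27.9378) (44, 51) (19.4289, 51)]  |A|=481.1399
6. canonical 5-gon: [(22.1929, 37.4522) (28.7606, 28.7869) (44, 27.9378) (44, 51) (19.4289, 51)]
7. shoelace: 481.1399

Area of P1's cell: 481.1399 (5 vertices)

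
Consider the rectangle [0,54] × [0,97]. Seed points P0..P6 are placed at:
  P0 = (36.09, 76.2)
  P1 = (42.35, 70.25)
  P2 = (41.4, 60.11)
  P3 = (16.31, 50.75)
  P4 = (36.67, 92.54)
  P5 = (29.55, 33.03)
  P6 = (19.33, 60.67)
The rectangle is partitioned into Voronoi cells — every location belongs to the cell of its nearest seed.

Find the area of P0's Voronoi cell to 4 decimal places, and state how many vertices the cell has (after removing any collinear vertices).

1. box [0,54]×[0,97]: [(0, 0) (54, 0) (54, 97) (0, 97)]
2. ⊥bis P0·P1 via (39.22,73.225): [(0, 31.9616) (54, 88.7751) (54, 97) (0, 97)]  |A|=1978.1103
3. ⊥bis P0·P2 via (38.745,68.155): [(0, 55.3684) (32.4157, 66.0662) (54, 88.7751) (54, 97) (0, 97)]  |A|=1598.7357
4. ⊥bis P0·P3 via (26.2,63.475): [(0, 83.8379) (25.7124, 63.854) (32.4157, 66.0662) (54, 88.7751) (54, 97) (0, 97)]  |A|=1232.7267
5. ⊥bis P0·P4 via (36.38,84.37): [(0, 85.6613) (0, 83.8379) (25.7124, 63.854) (32.4157, 66.0662) (49.3747, 83.9087)]  |A|=580.3198
6. ⊥bis P0·P5 via (32.82,54.615): [(0, 85.6613) (0, 83.8379) (25.7124, 63.854) (32.4157, 66.0662) (49.3747, 83.9087)]  |A|=580.3198
7. ⊥bis P0·P6 via (27.71,68.435): [(12.1474, 85.2302) (30.4929, 65.4317) (32.4157, 66.0662) (49.3747, 83.9087)]  |A|=368.1738
8. canonical 4-gon: [(12.1474, 85.2302) (30.4929, 65.4317) (32.4157, 66.0662) (49.3747, 83.9087)]
9. shoelace: 368.1738

Area of P0's cell: 368.1738 (4 vertices)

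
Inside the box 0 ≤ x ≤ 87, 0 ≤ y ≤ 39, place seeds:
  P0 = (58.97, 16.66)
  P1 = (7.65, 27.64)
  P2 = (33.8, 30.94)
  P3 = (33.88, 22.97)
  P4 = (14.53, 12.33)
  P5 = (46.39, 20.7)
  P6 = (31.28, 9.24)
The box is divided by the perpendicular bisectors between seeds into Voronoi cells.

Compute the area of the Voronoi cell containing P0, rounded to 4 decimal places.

Area of P0's cell: 1325.1000

1. box [0,87]×[0,39]: [(0, 0) (87, 0) (87, 39) (0, 39)]
2. ⊥bis P0·P1 via (33.31,22.15): [(28.571, 0) (87, 0) (87, 39) (36.9151, 39)]  |A|=2116.0219
3. ⊥bis P0·P2 via (46.385,23.8): [(32.8823, 0) (87, 0) (87, 39) (55.0086, 39)]  |A|=1679.1283
4. ⊥bis P0·P3 via (46.425,19.815): [(48.2571, 27.0997) (41.4416, 0) (87, 0) (87, 39) (55.0086, 39)]  |A|=1563.15
5. ⊥bis P0·P4 via (36.75,14.495): [(48.2571, 27.0997) (41.4416, 0) (87, 0) (87, 39) (55.0086, 39)]  |A|=1563.15
6. ⊥bis P0·P5 via (52.68,18.68): [(46.681, 0) (87, 0) (87, 39) (59.2057, 39)]  |A|=1328.2098
7. ⊥bis P0·P6 via (45.125,12.95): [(47.7245, 3.2492) (48.5952, 0) (87, 0) (87, 39) (59.2057, 39)]  |A|=1325.1
8. canonical 5-gon: [(47.7245, 3.2492) (48.5952, 0) (87, 0) (87, 39) (59.2057, 39)]
9. shoelace: 1325.1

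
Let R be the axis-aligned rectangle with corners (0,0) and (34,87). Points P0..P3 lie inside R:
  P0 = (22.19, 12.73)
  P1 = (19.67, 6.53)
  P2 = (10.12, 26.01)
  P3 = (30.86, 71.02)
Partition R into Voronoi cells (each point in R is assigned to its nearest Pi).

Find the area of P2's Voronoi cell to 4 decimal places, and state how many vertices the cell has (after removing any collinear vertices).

Area of P2's cell: 997.6077 (5 vertices)

1. box [0,34]×[0,87]: [(0, 0) (34, 0) (34, 87) (0, 87)]
2. ⊥bis P2·P0 via (16.155,19.37): [(0, 4.687) (34, 35.5891) (34, 87) (0, 87)]  |A|=2273.3077
3. ⊥bis P2·P1 via (14.895,16.27): [(0, 8.9678) (10.2256, 13.9808) (34, 35.5891) (34, 87) (0, 87)]  |A|=2251.4208
4. ⊥bis P2·P3 via (20.49,48.515): [(0, 57.9565) (0, 8.9678) (10.2256, 13.9808) (34, 35.5891) (34, 42.2898)]  |A|=997.6077
5. canonical 5-gon: [(0, 57.9565) (0, 8.9678) (10.2256, 13.9808) (34, 35.5891) (34, 42.2898)]
6. shoelace: 997.6077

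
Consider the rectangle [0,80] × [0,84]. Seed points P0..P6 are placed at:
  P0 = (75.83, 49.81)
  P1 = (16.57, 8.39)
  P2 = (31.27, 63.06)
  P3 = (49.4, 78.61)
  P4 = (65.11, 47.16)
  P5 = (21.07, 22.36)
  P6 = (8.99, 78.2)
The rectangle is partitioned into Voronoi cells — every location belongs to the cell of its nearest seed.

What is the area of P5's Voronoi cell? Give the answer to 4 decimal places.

Area of P5's cell: 1510.2723

1. box [0,80]×[0,84]: [(0, 0) (80, 0) (80, 84) (0, 84)]
2. ⊥bis P5·P0 via (48.45,36.085): [(0, 0) (66.5386, 0) (24.4313, 84) (0, 84)]  |A|=3820.7349
3. ⊥bis P5·P1 via (18.82,15.375): [(0, 21.4373) (66.5363, 0.0047) (24.4313, 84) (0, 84)]  |A|=3107.4006
4. ⊥bis P5·P2 via (26.17,42.71): [(0, 49.2686) (0, 21.4373) (66.5363, 0.0047) (47.853, 37.2759)]  |A|=1705.6352
5. ⊥bis P5·P3 via (35.235,50.485): [(0, 49.2686) (0, 21.4373) (66.5363, 0.0047) (47.853, 37.2759)]  |A|=1705.6352
6. ⊥bis P5·P4 via (43.09,34.76): [(40.6578, 39.0792) (0, 49.2686) (0, 21.4373) (61.803, 1.5294)]  |A|=1515.6453
7. ⊥bis P5·P6 via (15.03,50.28): [(40.6578, 39.0792) (4.7972, 48.0663) (0, 47.0285) (0, 21.4373) (61.803, 1.5294)]  |A|=1510.2723
8. canonical 5-gon: [(40.6578, 39.0792) (4.7972, 48.0663) (0, 47.0285) (0, 21.4373) (61.803, 1.5294)]
9. shoelace: 1510.2723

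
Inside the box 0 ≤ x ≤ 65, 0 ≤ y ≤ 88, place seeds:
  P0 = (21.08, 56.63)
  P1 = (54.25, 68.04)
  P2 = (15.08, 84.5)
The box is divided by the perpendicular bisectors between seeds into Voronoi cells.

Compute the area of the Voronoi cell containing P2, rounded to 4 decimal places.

1. box [0,65]×[0,88]: [(0, 0) (65, 0) (65, 88) (0, 88)]
2. ⊥bis P2·P0 via (18.08,70.565): [(0, 66.6726) (65, 80.6662) (65, 88) (0, 88)]  |A|=931.4881
3. ⊥bis P2·P1 via (34.665,76.27): [(0, 66.6726) (33.6788, 73.9232) (39.5942, 88) (0, 88)]  |A|=637.8199
4. canonical 4-gon: [(0, 66.6726) (33.6788, 73.9232) (39.5942, 88) (0, 88)]
5. shoelace: 637.8199

Area of P2's cell: 637.8199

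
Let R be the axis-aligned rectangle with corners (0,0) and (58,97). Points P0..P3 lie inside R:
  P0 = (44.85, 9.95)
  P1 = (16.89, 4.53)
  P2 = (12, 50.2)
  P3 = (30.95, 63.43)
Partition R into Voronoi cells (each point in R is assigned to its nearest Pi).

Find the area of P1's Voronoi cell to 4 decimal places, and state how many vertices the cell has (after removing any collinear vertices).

1. box [0,58]×[0,97]: [(0, 0) (58, 0) (58, 97) (0, 97)]
2. ⊥bis P1·P0 via (30.87,7.24): [(0, 0) (32.2735, 0) (13.4702, 97) (0, 97)]  |A|=2218.5662
3. ⊥bis P1·P2 via (14.445,27.365): [(0, 25.8183) (0, 0) (32.2735, 0) (26.7141, 28.6787)]  |A|=807.6377
4. ⊥bis P1·P3 via (23.92,33.98): [(0, 25.8183) (0, 0) (32.2735, 0) (26.7141, 28.6787)]  |A|=807.6377
5. canonical 4-gon: [(0, 25.8183) (0, 0) (32.2735, 0) (26.7141, 28.6787)]
6. shoelace: 807.6377

Area of P1's cell: 807.6377 (4 vertices)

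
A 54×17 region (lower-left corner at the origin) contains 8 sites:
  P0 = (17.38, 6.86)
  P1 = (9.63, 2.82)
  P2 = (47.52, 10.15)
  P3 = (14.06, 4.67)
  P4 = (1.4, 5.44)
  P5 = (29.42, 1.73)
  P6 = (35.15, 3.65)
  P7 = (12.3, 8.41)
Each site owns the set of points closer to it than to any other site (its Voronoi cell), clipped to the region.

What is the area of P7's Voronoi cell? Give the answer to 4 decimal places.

Area of P7's cell: 110.9606

1. box [0,54]×[0,17]: [(0, 0) (54, 0) (54, 17) (0, 17)]
2. ⊥bis P7·P0 via (14.84,7.635): [(0, 0) (12.5104, 0) (17.6974, 17) (0, 17)]  |A|=256.7668
3. ⊥bis P7·P1 via (10.965,5.615): [(0, 10.8523) (13.8092, 4.2565) (17.6974, 17) (0, 17)]  |A|=155.2107
4. ⊥bis P7·P2 via (29.91,9.28): [(0, 10.8523) (13.8092, 4.2565) (17.6974, 17) (0, 17)]  |A|=155.2107
5. ⊥bis P7·P3 via (13.18,6.54): [(0, 10.8523) (11.0888, 5.5559) (14.7282, 7.2686) (17.6974, 17) (0, 17)]  |A|=150.5166
6. ⊥bis P7·P4 via (6.85,6.925): [(6.6447, 7.6786) (11.0888, 5.5559) (14.7282, 7.2686) (17.6974, 17) (4.1048, 17)]  |A|=110.9606
7. ⊥bis P7·P5 via (20.86,5.07): [(6.6447, 7.6786) (11.0888, 5.5559) (14.7282, 7.2686) (17.6974, 17) (4.1048, 17)]  |A|=110.9606
8. ⊥bis P7·P6 via (23.725,6.03): [(6.6447, 7.6786) (11.0888, 5.5559) (14.7282, 7.2686) (17.6974, 17) (4.1048, 17)]  |A|=110.9606
9. canonical 5-gon: [(6.6447, 7.6786) (11.0888, 5.5559) (14.7282, 7.2686) (17.6974, 17) (4.1048, 17)]
10. shoelace: 110.9606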